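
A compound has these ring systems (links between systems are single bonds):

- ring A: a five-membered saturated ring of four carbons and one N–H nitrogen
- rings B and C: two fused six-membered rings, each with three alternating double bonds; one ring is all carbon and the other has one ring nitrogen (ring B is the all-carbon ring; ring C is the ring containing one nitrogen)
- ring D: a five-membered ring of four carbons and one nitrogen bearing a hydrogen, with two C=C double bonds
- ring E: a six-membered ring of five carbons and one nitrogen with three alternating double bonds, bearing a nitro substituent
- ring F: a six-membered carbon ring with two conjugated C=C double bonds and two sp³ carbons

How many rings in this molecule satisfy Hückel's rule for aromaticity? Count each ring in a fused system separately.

4

Ring A has only sp³ atoms, so it is not fully conjugated — not aromatic (pyrrolidine).
Rings B and C form a fused bicyclic system (with one nitrogen) with 10 sp² atoms and 10 π electrons from ring double bonds. 10 = 4(2)+2, so the system is aromatic and both rings count as aromatic (quinoline).
Ring D is planar and fully conjugated; 2 ring double bonds (4 π electrons) plus a heteroatom lone pair (2) give 6 π electrons. Since 6 = 4n+2 (n=1), ring D is aromatic (pyrrole).
Ring E has a continuous p-orbital overlap around the ring; 3 ring double bonds give 6 π electrons. 6 = 4(1)+2, so ring E is aromatic (pyridine).
Ring F has two sp³ carbons, so it is not fully conjugated — not aromatic (1,3-cyclohexadiene).
Aromatic: B, C, D, E. Total: 4.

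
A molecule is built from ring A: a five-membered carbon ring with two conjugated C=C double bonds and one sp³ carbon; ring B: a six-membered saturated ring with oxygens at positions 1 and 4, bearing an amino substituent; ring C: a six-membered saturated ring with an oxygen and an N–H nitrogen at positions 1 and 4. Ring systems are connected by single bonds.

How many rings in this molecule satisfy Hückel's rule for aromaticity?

Ring A has one sp³ carbon, so it is not fully conjugated — not aromatic (cyclopentadiene).
Ring B has only sp³ atoms, so it is not fully conjugated — not aromatic (1,4-dioxane).
Ring C has only sp³ atoms, so it is not fully conjugated — not aromatic (morpholine).
No ring is aromatic. Total: 0.

0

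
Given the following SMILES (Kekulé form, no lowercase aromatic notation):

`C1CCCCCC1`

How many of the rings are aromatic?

0

The SMILES encodes a seven-membered saturated carbon ring.
The 7-membered ring has only sp³ atoms, so it is not fully conjugated — not aromatic (cycloheptane).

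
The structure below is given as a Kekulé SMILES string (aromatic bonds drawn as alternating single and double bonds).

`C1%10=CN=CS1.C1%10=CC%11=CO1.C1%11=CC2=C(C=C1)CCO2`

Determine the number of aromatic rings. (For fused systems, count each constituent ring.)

3

The SMILES encodes a five-membered ring with a sulfur at position 1 and a nitrogen at position 3 (in a C=N bond), with two double bonds; a five-membered ring of four carbons and one oxygen, with two C=C double bonds; a six-membered carbon ring with three alternating C=C double bonds, fused to a five-membered ring containing one oxygen and two sp³ carbons.
The 5-membered ring with one sulfur and one =N– is planar and fully conjugated; 2 ring double bonds (4 π electrons) plus a heteroatom lone pair (2) give 6 π electrons. Since 6 = 4n+2 (n=1), it is aromatic (thiazole).
The 5-membered ring with one oxygen has a continuous p-orbital overlap around the ring; 2 ring double bonds (4 π electrons) plus a heteroatom lone pair (2) give 6 π electrons. Since 6 = 4n+2 (n=1), it is aromatic (furan).
The 6-membered ring is planar and fully conjugated; 3 ring double bonds give 6 π electrons. 6 = 4(1)+2, so it is aromatic (benzene ring).
The second 5-membered ring with one oxygen has two sp³ carbons, so it is not fully conjugated — not aromatic (oxolane ring).
3 of the 4 rings are aromatic. Total: 3.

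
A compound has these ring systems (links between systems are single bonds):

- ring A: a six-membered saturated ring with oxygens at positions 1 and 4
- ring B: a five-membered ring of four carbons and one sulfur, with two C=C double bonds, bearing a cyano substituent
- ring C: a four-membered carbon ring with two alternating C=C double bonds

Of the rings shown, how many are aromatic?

1

Ring A has only sp³ atoms, so it is not fully conjugated — not aromatic (1,4-dioxane).
Ring B has a continuous p-orbital overlap around the ring; 2 ring double bonds (4 π electrons) plus a heteroatom lone pair (2) give 6 π electrons. Since 6 = 4n+2 (n=1), ring B is aromatic (thiophene).
Ring C has only sp² ring atoms; a planar conformation would have a fully conjugated π system of 4 electrons. But 4 = 4(1), which is 4n not 4n+2, so ring C is not aromatic (cyclobutadiene) — cyclobutadiene is antiaromatic and distorts to a rectangle.
Aromatic: B. Total: 1.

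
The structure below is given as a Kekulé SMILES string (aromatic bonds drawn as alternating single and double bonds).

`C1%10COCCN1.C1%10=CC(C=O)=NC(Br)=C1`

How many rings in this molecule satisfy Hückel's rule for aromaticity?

1

The SMILES encodes a six-membered saturated ring with an oxygen and an N–H nitrogen at positions 1 and 4; a six-membered ring of five carbons and one nitrogen with three alternating double bonds.
The 6-membered ring with one oxygen and one N–H (1,4) has only sp³ atoms, so it is not fully conjugated — not aromatic (morpholine).
The 6-membered ring with one nitrogen has a continuous p-orbital overlap around the ring; 3 ring double bonds give 6 π electrons. 6 = 4(1)+2, so it is aromatic (pyridine).
1 of the 2 rings is aromatic. Total: 1.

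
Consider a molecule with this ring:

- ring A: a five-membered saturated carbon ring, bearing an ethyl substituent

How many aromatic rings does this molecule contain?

0

Ring A has only sp³ atoms, so it is not fully conjugated — not aromatic (cyclopentane).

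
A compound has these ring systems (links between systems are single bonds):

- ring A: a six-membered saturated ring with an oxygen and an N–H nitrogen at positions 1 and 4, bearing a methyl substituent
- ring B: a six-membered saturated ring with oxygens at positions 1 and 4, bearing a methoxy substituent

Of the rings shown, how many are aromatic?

0

Ring A has only sp³ atoms, so it is not fully conjugated — not aromatic (morpholine).
Ring B has only sp³ atoms, so it is not fully conjugated — not aromatic (1,4-dioxane).
No ring is aromatic. Total: 0.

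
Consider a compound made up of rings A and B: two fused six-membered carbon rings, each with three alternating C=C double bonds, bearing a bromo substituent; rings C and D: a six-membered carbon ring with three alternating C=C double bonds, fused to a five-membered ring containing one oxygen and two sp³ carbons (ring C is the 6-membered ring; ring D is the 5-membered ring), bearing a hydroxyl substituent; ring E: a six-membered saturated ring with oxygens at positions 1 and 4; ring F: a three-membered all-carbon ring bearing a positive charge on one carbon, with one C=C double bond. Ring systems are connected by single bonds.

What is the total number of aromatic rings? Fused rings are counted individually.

Rings A and B form a fused bicyclic system with 10 sp² atoms and 10 π electrons from ring double bonds. 10 = 4(2)+2, so the system is aromatic and both rings count as aromatic (naphthalene).
Ring C is planar and fully conjugated; 3 ring double bonds give 6 π electrons. 6 = 4(1)+2, so ring C is aromatic (benzene ring).
Ring D has two sp³ carbons, so it is not fully conjugated — not aromatic (oxolane ring).
Ring E has only sp³ atoms, so it is not fully conjugated — not aromatic (1,4-dioxane).
Ring F is fully conjugated (every ring atom contributes a p orbital); 1 ring double bond (2 π electrons) plus the carbocation's empty p orbital (0, but keeps the ring conjugated) give 2 π electrons. Since 2 = 4n+2 (n=0), ring F is aromatic (cyclopropenyl cation).
Aromatic: A, B, C, F. Total: 4.

4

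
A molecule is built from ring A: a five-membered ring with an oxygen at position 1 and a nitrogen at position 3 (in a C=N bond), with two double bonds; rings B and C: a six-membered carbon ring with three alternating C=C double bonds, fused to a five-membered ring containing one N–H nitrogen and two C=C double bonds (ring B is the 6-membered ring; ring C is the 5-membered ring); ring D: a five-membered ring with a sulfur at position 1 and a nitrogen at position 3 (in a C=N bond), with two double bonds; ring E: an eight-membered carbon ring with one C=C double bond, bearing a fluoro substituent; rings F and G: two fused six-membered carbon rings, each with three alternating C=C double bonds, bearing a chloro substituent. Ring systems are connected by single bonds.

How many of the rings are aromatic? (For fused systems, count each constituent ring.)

Ring A has a continuous p-orbital overlap around the ring; 2 ring double bonds (4 π electrons) plus a heteroatom lone pair (2) give 6 π electrons. Since 6 = 4n+2 (n=1), ring A is aromatic (oxazole).
Rings B and C form a fused bicyclic system (with one N–H) with 9 sp² atoms and 10 π electrons from ring double bonds plus a heteroatom lone pair. 10 = 4(2)+2, so the system is aromatic and both rings count as aromatic (indole).
Ring D has a continuous p-orbital overlap around the ring; 2 ring double bonds (4 π electrons) plus a heteroatom lone pair (2) give 6 π electrons. Since 6 = 4n+2 (n=1), ring D is aromatic (thiazole).
Ring E has six sp³ carbons, so it is not fully conjugated — not aromatic (cyclooctene).
Rings F and G form a fused bicyclic system with 10 sp² atoms and 10 π electrons from ring double bonds. 10 = 4(2)+2, so the system is aromatic and both rings count as aromatic (naphthalene).
Aromatic: A, B, C, D, F, G. Total: 6.

6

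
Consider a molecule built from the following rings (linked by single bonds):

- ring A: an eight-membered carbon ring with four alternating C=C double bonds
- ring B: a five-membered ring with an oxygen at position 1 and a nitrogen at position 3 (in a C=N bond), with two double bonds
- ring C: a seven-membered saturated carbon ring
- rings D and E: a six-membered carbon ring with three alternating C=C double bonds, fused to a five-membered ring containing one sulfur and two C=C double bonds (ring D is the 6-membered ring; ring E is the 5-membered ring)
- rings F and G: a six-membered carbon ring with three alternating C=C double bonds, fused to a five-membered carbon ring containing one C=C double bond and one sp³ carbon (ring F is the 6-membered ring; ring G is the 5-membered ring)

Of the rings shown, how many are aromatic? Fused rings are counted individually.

Ring A has only sp² ring atoms; a planar conformation would have a fully conjugated π system of 8 electrons. But 8 = 4(2), which is 4n not 4n+2, so ring A is not aromatic (cyclooctatetraene) — cyclooctatetraene distorts into a non-planar tub to avoid antiaromaticity.
Ring B has a continuous p-orbital overlap around the ring; 2 ring double bonds (4 π electrons) plus a heteroatom lone pair (2) give 6 π electrons. 6 = 4(1)+2, so ring B is aromatic (oxazole).
Ring C has only sp³ atoms, so it is not fully conjugated — not aromatic (cycloheptane).
Rings D and E form a fused bicyclic system (with one sulfur) with 9 sp² atoms and 10 π electrons from ring double bonds plus a heteroatom lone pair. 10 = 4(2)+2, so the system is aromatic and both rings count as aromatic (benzothiophene).
Ring F is planar and fully conjugated; 3 ring double bonds give 6 π electrons. Since 6 = 4n+2 (n=1), ring F is aromatic (benzene ring).
Ring G has one sp³ carbon, so it is not fully conjugated — not aromatic (cyclopentene ring).
Aromatic: B, D, E, F. Total: 4.

4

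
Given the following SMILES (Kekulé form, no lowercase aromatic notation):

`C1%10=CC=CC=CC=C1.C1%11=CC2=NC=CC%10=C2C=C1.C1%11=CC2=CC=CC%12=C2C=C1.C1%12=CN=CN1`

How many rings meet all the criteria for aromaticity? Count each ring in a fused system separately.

The SMILES encodes an eight-membered carbon ring with four alternating C=C double bonds; two fused six-membered rings, each with three alternating double bonds; one ring is all carbon and the other has one ring nitrogen; two fused six-membered carbon rings, each with three alternating C=C double bonds; a five-membered ring with nitrogens at positions 1 and 3 (one bearing H, one in a C=N bond) and two double bonds.
The 8-membered ring has only sp² ring atoms; a planar conformation would have a fully conjugated π system of 8 electrons. But 8 = 4(2), which is 4n not 4n+2, so it is not aromatic (cyclooctatetraene) — cyclooctatetraene distorts into a non-planar tub to avoid antiaromaticity.
The fused 6/6-membered bicyclic (with one nitrogen) is a single π system with 10 sp² atoms and 10 π electrons from ring double bonds. 10 = 4(2)+2, so the system is aromatic and both rings count as aromatic (quinoline).
The fused 6/6-membered bicyclic is a single π system with 10 sp² atoms and 10 π electrons from ring double bonds. 10 = 4(2)+2, so the system is aromatic and both rings count as aromatic (naphthalene).
The 5-membered ring with two nitrogens (one N–H, one =N–) has a continuous p-orbital overlap around the ring; 2 ring double bonds (4 π electrons) plus a heteroatom lone pair (2) give 6 π electrons. Since 6 = 4n+2 (n=1), it is aromatic (imidazole).
5 of the 6 rings are aromatic. Total: 5.

5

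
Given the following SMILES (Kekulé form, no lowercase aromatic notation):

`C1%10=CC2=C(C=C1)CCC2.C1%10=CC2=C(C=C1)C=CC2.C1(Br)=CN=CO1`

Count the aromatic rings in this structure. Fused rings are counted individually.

3

The SMILES encodes a six-membered carbon ring with three alternating C=C double bonds, fused to a saturated five-membered carbon ring; a six-membered carbon ring with three alternating C=C double bonds, fused to a five-membered carbon ring containing one C=C double bond and one sp³ carbon; a five-membered ring with an oxygen at position 1 and a nitrogen at position 3 (in a C=N bond), with two double bonds.
The 6-membered ring is planar and fully conjugated; 3 ring double bonds give 6 π electrons. 6 = 4(1)+2, so it is aromatic (benzene ring).
The 5-membered ring has three sp³ carbons, so it is not fully conjugated — not aromatic (cyclopentane ring).
The second 6-membered ring has a continuous p-orbital overlap around the ring; 3 ring double bonds give 6 π electrons. That satisfies 4n+2 with n=1, so it is aromatic (benzene ring).
The second 5-membered ring has one sp³ carbon, so it is not fully conjugated — not aromatic (cyclopentene ring).
The 5-membered ring with one oxygen and one =N– is planar and fully conjugated; 2 ring double bonds (4 π electrons) plus a heteroatom lone pair (2) give 6 π electrons. Since 6 = 4n+2 (n=1), it is aromatic (oxazole).
3 of the 5 rings are aromatic. Total: 3.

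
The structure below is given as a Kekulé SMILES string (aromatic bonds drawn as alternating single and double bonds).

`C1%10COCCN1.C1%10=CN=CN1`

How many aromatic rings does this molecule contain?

1

The SMILES encodes a six-membered saturated ring with an oxygen and an N–H nitrogen at positions 1 and 4; a five-membered ring with nitrogens at positions 1 and 3 (one bearing H, one in a C=N bond) and two double bonds.
The 6-membered ring with one oxygen and one N–H (1,4) has only sp³ atoms, so it is not fully conjugated — not aromatic (morpholine).
The 5-membered ring with two nitrogens (one N–H, one =N–) is fully conjugated (every ring atom contributes a p orbital); 2 ring double bonds (4 π electrons) plus a heteroatom lone pair (2) give 6 π electrons. Since 6 = 4n+2 (n=1), it is aromatic (imidazole).
1 of the 2 rings is aromatic. Total: 1.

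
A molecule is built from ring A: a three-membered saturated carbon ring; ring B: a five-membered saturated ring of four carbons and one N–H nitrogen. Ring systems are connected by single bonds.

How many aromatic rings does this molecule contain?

Ring A has only sp³ atoms, so it is not fully conjugated — not aromatic (cyclopropane).
Ring B has only sp³ atoms, so it is not fully conjugated — not aromatic (pyrrolidine).
No ring is aromatic. Total: 0.

0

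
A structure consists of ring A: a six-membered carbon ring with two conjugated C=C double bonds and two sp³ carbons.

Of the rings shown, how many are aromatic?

Ring A has two sp³ carbons, so it is not fully conjugated — not aromatic (1,3-cyclohexadiene).

0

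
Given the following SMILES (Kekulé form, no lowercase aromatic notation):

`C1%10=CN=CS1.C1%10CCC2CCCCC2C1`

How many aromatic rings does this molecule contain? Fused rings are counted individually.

The SMILES encodes a five-membered ring with a sulfur at position 1 and a nitrogen at position 3 (in a C=N bond), with two double bonds; two fused six-membered saturated carbon rings.
The 5-membered ring with one sulfur and one =N– is planar and fully conjugated; 2 ring double bonds (4 π electrons) plus a heteroatom lone pair (2) give 6 π electrons. 6 = 4(1)+2, so it is aromatic (thiazole).
The 6-membered ring has only sp³ atoms, so it is not fully conjugated — not aromatic (cyclohexane ring).
The second 6-membered ring has only sp³ atoms, so it is not fully conjugated — not aromatic (cyclohexane ring).
1 of the 3 rings is aromatic. Total: 1.

1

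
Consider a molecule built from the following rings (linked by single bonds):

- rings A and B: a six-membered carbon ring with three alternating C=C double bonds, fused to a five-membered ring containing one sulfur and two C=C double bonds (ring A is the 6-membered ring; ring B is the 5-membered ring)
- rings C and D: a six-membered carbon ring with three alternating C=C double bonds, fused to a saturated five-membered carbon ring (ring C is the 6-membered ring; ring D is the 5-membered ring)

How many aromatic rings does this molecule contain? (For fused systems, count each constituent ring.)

3

Rings A and B form a fused bicyclic system (with one sulfur) with 9 sp² atoms and 10 π electrons from ring double bonds plus a heteroatom lone pair. 10 = 4(2)+2, so the system is aromatic and both rings count as aromatic (benzothiophene).
Ring C is fully conjugated (every ring atom contributes a p orbital); 3 ring double bonds give 6 π electrons. Since 6 = 4n+2 (n=1), ring C is aromatic (benzene ring).
Ring D has three sp³ carbons, so it is not fully conjugated — not aromatic (cyclopentane ring).
Aromatic: A, B, C. Total: 3.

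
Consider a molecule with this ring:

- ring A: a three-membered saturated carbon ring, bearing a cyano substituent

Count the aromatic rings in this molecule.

0

Ring A has only sp³ atoms, so it is not fully conjugated — not aromatic (cyclopropane).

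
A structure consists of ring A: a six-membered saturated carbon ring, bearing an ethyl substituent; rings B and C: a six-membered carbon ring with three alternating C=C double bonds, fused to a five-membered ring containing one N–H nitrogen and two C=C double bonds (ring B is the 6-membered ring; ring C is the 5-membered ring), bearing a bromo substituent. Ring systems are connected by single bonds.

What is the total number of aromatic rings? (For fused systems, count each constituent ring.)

2

Ring A has only sp³ atoms, so it is not fully conjugated — not aromatic (cyclohexane).
Rings B and C form a fused bicyclic system (with one N–H) with 9 sp² atoms and 10 π electrons from ring double bonds plus a heteroatom lone pair. 10 = 4(2)+2, so the system is aromatic and both rings count as aromatic (indole).
Aromatic: B, C. Total: 2.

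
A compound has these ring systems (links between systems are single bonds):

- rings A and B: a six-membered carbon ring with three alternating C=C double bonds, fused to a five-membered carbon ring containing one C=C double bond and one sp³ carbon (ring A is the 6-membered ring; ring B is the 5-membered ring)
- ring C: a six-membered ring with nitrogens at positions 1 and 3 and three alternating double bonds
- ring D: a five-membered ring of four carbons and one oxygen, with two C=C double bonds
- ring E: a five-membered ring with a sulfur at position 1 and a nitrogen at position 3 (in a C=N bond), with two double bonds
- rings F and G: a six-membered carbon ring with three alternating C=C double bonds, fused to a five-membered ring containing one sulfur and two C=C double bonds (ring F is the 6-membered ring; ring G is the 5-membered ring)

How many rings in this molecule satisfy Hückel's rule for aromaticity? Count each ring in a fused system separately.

Ring A has a continuous p-orbital overlap around the ring; 3 ring double bonds give 6 π electrons. 6 = 4(1)+2, so ring A is aromatic (benzene ring).
Ring B has one sp³ carbon, so it is not fully conjugated — not aromatic (cyclopentene ring).
Ring C is planar and fully conjugated; 3 ring double bonds give 6 π electrons. Since 6 = 4n+2 (n=1), ring C is aromatic (pyrimidine).
Ring D has a continuous p-orbital overlap around the ring; 2 ring double bonds (4 π electrons) plus a heteroatom lone pair (2) give 6 π electrons. 6 = 4(1)+2, so ring D is aromatic (furan).
Ring E is planar and fully conjugated; 2 ring double bonds (4 π electrons) plus a heteroatom lone pair (2) give 6 π electrons. 6 = 4(1)+2, so ring E is aromatic (thiazole).
Rings F and G form a fused bicyclic system (with one sulfur) with 9 sp² atoms and 10 π electrons from ring double bonds plus a heteroatom lone pair. 10 = 4(2)+2, so the system is aromatic and both rings count as aromatic (benzothiophene).
Aromatic: A, C, D, E, F, G. Total: 6.

6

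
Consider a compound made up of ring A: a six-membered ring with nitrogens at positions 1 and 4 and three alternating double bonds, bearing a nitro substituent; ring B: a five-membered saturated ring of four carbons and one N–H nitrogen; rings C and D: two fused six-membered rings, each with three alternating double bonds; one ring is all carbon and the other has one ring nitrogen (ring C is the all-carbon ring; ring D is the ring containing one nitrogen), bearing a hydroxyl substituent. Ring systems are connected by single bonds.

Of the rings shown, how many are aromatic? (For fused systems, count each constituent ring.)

Ring A is fully conjugated (every ring atom contributes a p orbital); 3 ring double bonds give 6 π electrons. That satisfies 4n+2 with n=1, so ring A is aromatic (pyrazine).
Ring B has only sp³ atoms, so it is not fully conjugated — not aromatic (pyrrolidine).
Rings C and D form a fused bicyclic system (with one nitrogen) with 10 sp² atoms and 10 π electrons from ring double bonds. 10 = 4(2)+2, so the system is aromatic and both rings count as aromatic (quinoline).
Aromatic: A, C, D. Total: 3.

3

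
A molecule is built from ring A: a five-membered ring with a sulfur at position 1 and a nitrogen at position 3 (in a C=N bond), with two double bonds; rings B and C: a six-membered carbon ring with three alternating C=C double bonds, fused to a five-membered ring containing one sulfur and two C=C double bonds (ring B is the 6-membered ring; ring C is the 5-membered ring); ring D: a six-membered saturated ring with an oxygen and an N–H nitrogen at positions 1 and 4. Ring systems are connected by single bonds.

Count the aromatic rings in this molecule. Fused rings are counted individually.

Ring A has a continuous p-orbital overlap around the ring; 2 ring double bonds (4 π electrons) plus a heteroatom lone pair (2) give 6 π electrons. That satisfies 4n+2 with n=1, so ring A is aromatic (thiazole).
Rings B and C form a fused bicyclic system (with one sulfur) with 9 sp² atoms and 10 π electrons from ring double bonds plus a heteroatom lone pair. 10 = 4(2)+2, so the system is aromatic and both rings count as aromatic (benzothiophene).
Ring D has only sp³ atoms, so it is not fully conjugated — not aromatic (morpholine).
Aromatic: A, B, C. Total: 3.

3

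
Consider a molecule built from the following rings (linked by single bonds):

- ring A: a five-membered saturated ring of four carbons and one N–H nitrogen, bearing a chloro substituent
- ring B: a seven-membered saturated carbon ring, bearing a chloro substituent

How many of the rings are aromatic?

Ring A has only sp³ atoms, so it is not fully conjugated — not aromatic (pyrrolidine).
Ring B has only sp³ atoms, so it is not fully conjugated — not aromatic (cycloheptane).
No ring is aromatic. Total: 0.

0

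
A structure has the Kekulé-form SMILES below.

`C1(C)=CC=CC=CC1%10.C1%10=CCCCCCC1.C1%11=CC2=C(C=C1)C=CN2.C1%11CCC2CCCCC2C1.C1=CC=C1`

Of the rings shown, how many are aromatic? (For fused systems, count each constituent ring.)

The SMILES encodes a seven-membered carbon ring with three C=C double bonds and one sp³ carbon; an eight-membered carbon ring with one C=C double bond; a six-membered carbon ring with three alternating C=C double bonds, fused to a five-membered ring containing one N–H nitrogen and two C=C double bonds; two fused six-membered saturated carbon rings; a four-membered carbon ring with two alternating C=C double bonds.
The 7-membered ring has one sp³ carbon, so it is not fully conjugated — not aromatic (cycloheptatriene).
The 8-membered ring has six sp³ carbons, so it is not fully conjugated — not aromatic (cyclooctene).
The fused 6/5-membered bicyclic (with one N–H) is a single π system with 9 sp² atoms and 10 π electrons from ring double bonds plus a heteroatom lone pair. 10 = 4(2)+2, so the system is aromatic and both rings count as aromatic (indole).
The 6-membered ring has only sp³ atoms, so it is not fully conjugated — not aromatic (cyclohexane ring).
The second 6-membered ring has only sp³ atoms, so it is not fully conjugated — not aromatic (cyclohexane ring).
The 4-membered ring has only sp² ring atoms; a planar conformation would have a fully conjugated π system of 4 electrons. But 4 = 4(1), which is 4n not 4n+2, so it is not aromatic (cyclobutadiene) — cyclobutadiene is antiaromatic and distorts to a rectangle.
2 of the 7 rings are aromatic. Total: 2.

2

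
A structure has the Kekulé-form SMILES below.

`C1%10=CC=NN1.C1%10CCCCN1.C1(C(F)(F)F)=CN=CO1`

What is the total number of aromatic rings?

The SMILES encodes a five-membered ring with two adjacent nitrogens (one bearing H, one in a double bond) and two double bonds; a six-membered saturated ring of five carbons and one N–H nitrogen; a five-membered ring with an oxygen at position 1 and a nitrogen at position 3 (in a C=N bond), with two double bonds.
The 5-membered ring with two adjacent nitrogens (one N–H, one =N–) is fully conjugated (every ring atom contributes a p orbital); 2 ring double bonds (4 π electrons) plus a heteroatom lone pair (2) give 6 π electrons. Since 6 = 4n+2 (n=1), it is aromatic (pyrazole).
The 6-membered ring with one N–H has only sp³ atoms, so it is not fully conjugated — not aromatic (piperidine).
The 5-membered ring with one oxygen and one =N– is fully conjugated (every ring atom contributes a p orbital); 2 ring double bonds (4 π electrons) plus a heteroatom lone pair (2) give 6 π electrons. Since 6 = 4n+2 (n=1), it is aromatic (oxazole).
2 of the 3 rings are aromatic. Total: 2.

2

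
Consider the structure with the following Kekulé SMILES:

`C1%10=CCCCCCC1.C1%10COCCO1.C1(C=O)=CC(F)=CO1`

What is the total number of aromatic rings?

The SMILES encodes an eight-membered carbon ring with one C=C double bond; a six-membered saturated ring with oxygens at positions 1 and 4; a five-membered ring of four carbons and one oxygen, with two C=C double bonds.
The 8-membered ring has six sp³ carbons, so it is not fully conjugated — not aromatic (cyclooctene).
The 6-membered ring with two oxygens (1,4) has only sp³ atoms, so it is not fully conjugated — not aromatic (1,4-dioxane).
The 5-membered ring with one oxygen is planar and fully conjugated; 2 ring double bonds (4 π electrons) plus a heteroatom lone pair (2) give 6 π electrons. That satisfies 4n+2 with n=1, so it is aromatic (furan).
1 of the 3 rings is aromatic. Total: 1.

1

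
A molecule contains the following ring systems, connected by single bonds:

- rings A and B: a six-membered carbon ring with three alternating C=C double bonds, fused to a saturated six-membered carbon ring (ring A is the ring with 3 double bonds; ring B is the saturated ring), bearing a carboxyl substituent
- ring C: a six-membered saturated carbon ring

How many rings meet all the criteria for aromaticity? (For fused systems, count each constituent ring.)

1

Ring A is fully conjugated (every ring atom contributes a p orbital); 3 ring double bonds give 6 π electrons. 6 = 4(1)+2, so ring A is aromatic (benzene ring).
Ring B has four sp³ carbons, so it is not fully conjugated — not aromatic (cyclohexane ring).
Ring C has only sp³ atoms, so it is not fully conjugated — not aromatic (cyclohexane).
Aromatic: A. Total: 1.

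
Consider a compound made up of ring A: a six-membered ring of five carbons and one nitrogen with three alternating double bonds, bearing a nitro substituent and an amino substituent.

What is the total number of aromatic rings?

Ring A is fully conjugated (every ring atom contributes a p orbital); 3 ring double bonds give 6 π electrons. Since 6 = 4n+2 (n=1), ring A is aromatic (pyridine).

1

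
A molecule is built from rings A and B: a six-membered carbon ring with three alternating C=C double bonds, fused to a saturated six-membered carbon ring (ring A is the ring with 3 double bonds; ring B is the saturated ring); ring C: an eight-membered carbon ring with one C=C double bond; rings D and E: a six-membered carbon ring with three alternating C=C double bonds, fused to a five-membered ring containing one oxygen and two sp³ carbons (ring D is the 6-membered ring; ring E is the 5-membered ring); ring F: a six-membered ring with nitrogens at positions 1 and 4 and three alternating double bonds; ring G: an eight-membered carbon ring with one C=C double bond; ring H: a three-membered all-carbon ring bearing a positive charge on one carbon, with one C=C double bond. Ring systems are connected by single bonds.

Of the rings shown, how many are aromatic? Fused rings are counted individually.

4

Ring A is fully conjugated (every ring atom contributes a p orbital); 3 ring double bonds give 6 π electrons. That satisfies 4n+2 with n=1, so ring A is aromatic (benzene ring).
Ring B has four sp³ carbons, so it is not fully conjugated — not aromatic (cyclohexane ring).
Ring C has six sp³ carbons, so it is not fully conjugated — not aromatic (cyclooctene).
Ring D is planar and fully conjugated; 3 ring double bonds give 6 π electrons. Since 6 = 4n+2 (n=1), ring D is aromatic (benzene ring).
Ring E has two sp³ carbons, so it is not fully conjugated — not aromatic (oxolane ring).
Ring F is planar and fully conjugated; 3 ring double bonds give 6 π electrons. That satisfies 4n+2 with n=1, so ring F is aromatic (pyrazine).
Ring G has six sp³ carbons, so it is not fully conjugated — not aromatic (cyclooctene).
Ring H is fully conjugated (every ring atom contributes a p orbital); 1 ring double bond (2 π electrons) plus the carbocation's empty p orbital (0, but keeps the ring conjugated) give 2 π electrons. Since 2 = 4n+2 (n=0), ring H is aromatic (cyclopropenyl cation).
Aromatic: A, D, F, H. Total: 4.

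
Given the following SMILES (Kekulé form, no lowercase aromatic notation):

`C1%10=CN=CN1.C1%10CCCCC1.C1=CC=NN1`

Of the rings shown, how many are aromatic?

The SMILES encodes a five-membered ring with nitrogens at positions 1 and 3 (one bearing H, one in a C=N bond) and two double bonds; a six-membered saturated carbon ring; a five-membered ring with two adjacent nitrogens (one bearing H, one in a double bond) and two double bonds.
The 5-membered ring with two nitrogens (one N–H, one =N–) is planar and fully conjugated; 2 ring double bonds (4 π electrons) plus a heteroatom lone pair (2) give 6 π electrons. 6 = 4(1)+2, so it is aromatic (imidazole).
The 6-membered ring has only sp³ atoms, so it is not fully conjugated — not aromatic (cyclohexane).
The 5-membered ring with two adjacent nitrogens (one N–H, one =N–) has a continuous p-orbital overlap around the ring; 2 ring double bonds (4 π electrons) plus a heteroatom lone pair (2) give 6 π electrons. 6 = 4(1)+2, so it is aromatic (pyrazole).
2 of the 3 rings are aromatic. Total: 2.

2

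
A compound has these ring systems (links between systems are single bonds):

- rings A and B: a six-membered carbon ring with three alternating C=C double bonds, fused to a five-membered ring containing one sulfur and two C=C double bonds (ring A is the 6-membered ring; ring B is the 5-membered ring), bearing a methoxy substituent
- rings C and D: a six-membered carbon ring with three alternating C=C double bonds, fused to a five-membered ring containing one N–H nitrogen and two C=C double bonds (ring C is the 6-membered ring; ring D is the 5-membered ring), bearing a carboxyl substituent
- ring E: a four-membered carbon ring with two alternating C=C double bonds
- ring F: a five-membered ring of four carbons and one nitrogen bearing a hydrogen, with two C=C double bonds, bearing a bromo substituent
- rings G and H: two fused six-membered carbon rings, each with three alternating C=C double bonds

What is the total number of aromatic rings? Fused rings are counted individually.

7

Rings A and B form a fused bicyclic system (with one sulfur) with 9 sp² atoms and 10 π electrons from ring double bonds plus a heteroatom lone pair. 10 = 4(2)+2, so the system is aromatic and both rings count as aromatic (benzothiophene).
Rings C and D form a fused bicyclic system (with one N–H) with 9 sp² atoms and 10 π electrons from ring double bonds plus a heteroatom lone pair. 10 = 4(2)+2, so the system is aromatic and both rings count as aromatic (indole).
Ring E has only sp² ring atoms; a planar conformation would have a fully conjugated π system of 4 electrons. But 4 = 4(1), which is 4n not 4n+2, so ring E is not aromatic (cyclobutadiene) — cyclobutadiene is antiaromatic and distorts to a rectangle.
Ring F is planar and fully conjugated; 2 ring double bonds (4 π electrons) plus a heteroatom lone pair (2) give 6 π electrons. That satisfies 4n+2 with n=1, so ring F is aromatic (pyrrole).
Rings G and H form a fused bicyclic system with 10 sp² atoms and 10 π electrons from ring double bonds. 10 = 4(2)+2, so the system is aromatic and both rings count as aromatic (naphthalene).
Aromatic: A, B, C, D, F, G, H. Total: 7.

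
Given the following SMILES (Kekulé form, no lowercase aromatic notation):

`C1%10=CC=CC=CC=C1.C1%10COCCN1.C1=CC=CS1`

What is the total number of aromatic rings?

1

The SMILES encodes an eight-membered carbon ring with four alternating C=C double bonds; a six-membered saturated ring with an oxygen and an N–H nitrogen at positions 1 and 4; a five-membered ring of four carbons and one sulfur, with two C=C double bonds.
The 8-membered ring has only sp² ring atoms; a planar conformation would have a fully conjugated π system of 8 electrons. But 8 = 4(2), which is 4n not 4n+2, so it is not aromatic (cyclooctatetraene) — cyclooctatetraene distorts into a non-planar tub to avoid antiaromaticity.
The 6-membered ring with one oxygen and one N–H (1,4) has only sp³ atoms, so it is not fully conjugated — not aromatic (morpholine).
The 5-membered ring with one sulfur has a continuous p-orbital overlap around the ring; 2 ring double bonds (4 π electrons) plus a heteroatom lone pair (2) give 6 π electrons. Since 6 = 4n+2 (n=1), it is aromatic (thiophene).
1 of the 3 rings is aromatic. Total: 1.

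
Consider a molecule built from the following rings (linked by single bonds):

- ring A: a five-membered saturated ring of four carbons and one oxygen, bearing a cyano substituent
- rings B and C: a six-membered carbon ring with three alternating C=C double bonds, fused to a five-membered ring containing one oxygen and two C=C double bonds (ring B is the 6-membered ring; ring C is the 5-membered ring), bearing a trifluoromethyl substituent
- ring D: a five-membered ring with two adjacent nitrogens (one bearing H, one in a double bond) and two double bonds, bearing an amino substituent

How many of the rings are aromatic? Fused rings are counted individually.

Ring A has only sp³ atoms, so it is not fully conjugated — not aromatic (tetrahydrofuran).
Rings B and C form a fused bicyclic system (with one oxygen) with 9 sp² atoms and 10 π electrons from ring double bonds plus a heteroatom lone pair. 10 = 4(2)+2, so the system is aromatic and both rings count as aromatic (benzofuran).
Ring D is planar and fully conjugated; 2 ring double bonds (4 π electrons) plus a heteroatom lone pair (2) give 6 π electrons. Since 6 = 4n+2 (n=1), ring D is aromatic (pyrazole).
Aromatic: B, C, D. Total: 3.

3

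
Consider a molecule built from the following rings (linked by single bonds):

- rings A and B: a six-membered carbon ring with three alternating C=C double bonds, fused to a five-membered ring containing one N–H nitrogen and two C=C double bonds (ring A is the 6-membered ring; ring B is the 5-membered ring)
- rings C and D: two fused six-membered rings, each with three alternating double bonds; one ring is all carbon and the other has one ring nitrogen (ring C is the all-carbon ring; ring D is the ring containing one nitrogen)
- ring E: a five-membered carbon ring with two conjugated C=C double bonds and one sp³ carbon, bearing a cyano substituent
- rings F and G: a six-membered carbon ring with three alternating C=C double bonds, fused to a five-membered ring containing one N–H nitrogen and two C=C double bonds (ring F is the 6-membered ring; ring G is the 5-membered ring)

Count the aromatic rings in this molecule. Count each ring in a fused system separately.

6

Rings A and B form a fused bicyclic system (with one N–H) with 9 sp² atoms and 10 π electrons from ring double bonds plus a heteroatom lone pair. 10 = 4(2)+2, so the system is aromatic and both rings count as aromatic (indole).
Rings C and D form a fused bicyclic system (with one nitrogen) with 10 sp² atoms and 10 π electrons from ring double bonds. 10 = 4(2)+2, so the system is aromatic and both rings count as aromatic (quinoline).
Ring E has one sp³ carbon, so it is not fully conjugated — not aromatic (cyclopentadiene).
Rings F and G form a fused bicyclic system (with one N–H) with 9 sp² atoms and 10 π electrons from ring double bonds plus a heteroatom lone pair. 10 = 4(2)+2, so the system is aromatic and both rings count as aromatic (indole).
Aromatic: A, B, C, D, F, G. Total: 6.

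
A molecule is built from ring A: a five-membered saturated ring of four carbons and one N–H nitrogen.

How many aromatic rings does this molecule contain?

0

Ring A has only sp³ atoms, so it is not fully conjugated — not aromatic (pyrrolidine).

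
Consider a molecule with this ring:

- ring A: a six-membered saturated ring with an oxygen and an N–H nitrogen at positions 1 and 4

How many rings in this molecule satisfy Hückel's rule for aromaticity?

0

Ring A has only sp³ atoms, so it is not fully conjugated — not aromatic (morpholine).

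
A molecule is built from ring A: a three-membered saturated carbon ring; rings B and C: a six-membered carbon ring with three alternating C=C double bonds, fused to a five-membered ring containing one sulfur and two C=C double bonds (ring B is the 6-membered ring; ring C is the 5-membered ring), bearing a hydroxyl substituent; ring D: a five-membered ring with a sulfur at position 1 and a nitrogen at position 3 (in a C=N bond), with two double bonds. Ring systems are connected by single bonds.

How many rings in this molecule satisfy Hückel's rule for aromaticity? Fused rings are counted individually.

3

Ring A has only sp³ atoms, so it is not fully conjugated — not aromatic (cyclopropane).
Rings B and C form a fused bicyclic system (with one sulfur) with 9 sp² atoms and 10 π electrons from ring double bonds plus a heteroatom lone pair. 10 = 4(2)+2, so the system is aromatic and both rings count as aromatic (benzothiophene).
Ring D has a continuous p-orbital overlap around the ring; 2 ring double bonds (4 π electrons) plus a heteroatom lone pair (2) give 6 π electrons. Since 6 = 4n+2 (n=1), ring D is aromatic (thiazole).
Aromatic: B, C, D. Total: 3.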